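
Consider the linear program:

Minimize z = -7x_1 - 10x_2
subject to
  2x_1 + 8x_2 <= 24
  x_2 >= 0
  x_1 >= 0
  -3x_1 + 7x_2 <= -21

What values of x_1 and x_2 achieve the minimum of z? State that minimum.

x_1 = 12, x_2 = 0, minimum z = -84

Vertices and z = -7x_1 - 10x_2:
  (12, 0) → z = -84
  (168/19, 15/19) → z = -1326/19
  (7, 0) → z = -49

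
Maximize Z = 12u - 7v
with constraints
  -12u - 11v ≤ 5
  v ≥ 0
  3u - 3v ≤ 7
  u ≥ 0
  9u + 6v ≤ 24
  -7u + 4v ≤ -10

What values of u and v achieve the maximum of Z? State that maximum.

u = 38/15, v = 1/5, maximum Z = 29

Feasible corners and Z = 12u - 7v:
  (7/3, 0) → Z = 28
  (10/7, 0) → Z = 120/7
  (38/15, 1/5) → Z = 29
  (2, 1) → Z = 17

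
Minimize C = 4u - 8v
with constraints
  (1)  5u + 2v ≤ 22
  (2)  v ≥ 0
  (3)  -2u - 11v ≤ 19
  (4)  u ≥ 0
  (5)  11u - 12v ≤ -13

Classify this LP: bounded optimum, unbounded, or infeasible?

Extreme points and C = 4u - 8v:
  (0, 11) → C = -88
  (119/41, 307/82) → C = -752/41
  (0, 13/12) → C = -26/3
The feasible region has finitely many vertices and no improving ray; the minimum is -88 at (0, 11).

bounded optimum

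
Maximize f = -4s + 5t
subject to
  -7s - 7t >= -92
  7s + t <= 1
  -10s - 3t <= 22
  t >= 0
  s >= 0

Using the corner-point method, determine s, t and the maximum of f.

Feasible corners and f = -4s + 5t:
  (1/7, 0) → f = -4/7
  (0, 1) → f = 5
  (0, 0) → f = 0

s = 0, t = 1, maximum f = 5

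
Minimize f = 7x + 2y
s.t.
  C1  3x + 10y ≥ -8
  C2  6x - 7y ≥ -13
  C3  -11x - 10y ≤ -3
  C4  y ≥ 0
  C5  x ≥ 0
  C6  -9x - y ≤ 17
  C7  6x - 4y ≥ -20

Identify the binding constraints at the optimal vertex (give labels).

C3 and C5

Feasible corners and f = 7x + 2y:
  (0, 13/7) → f = 26/7
  (3/11, 0) → f = 21/11
  (0, 3/10) → f = 3/5
The feasible region is unbounded (it extends along (7, 6), (1, 0)), but f strictly increases along every unbounded feasible direction, so there is no improving ray and the minimum is attained at a vertex.

The minimum is at (0, 3/10). Substituting into each constraint, equality holds for C3 and C5; the remaining constraints have slack.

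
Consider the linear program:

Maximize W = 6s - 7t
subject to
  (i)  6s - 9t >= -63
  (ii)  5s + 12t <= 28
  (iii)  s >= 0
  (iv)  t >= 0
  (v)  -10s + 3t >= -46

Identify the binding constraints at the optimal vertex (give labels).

(iv) and (v)

Corner points and W = 6s - 7t:
  (0, 7/3) → W = -49/3
  (212/45, 10/27) → W = 3466/135
  (0, 0) → W = 0
  (23/5, 0) → W = 138/5

The maximum is at (23/5, 0). Substituting into each constraint, equality holds for (iv) and (v); the remaining constraints have slack.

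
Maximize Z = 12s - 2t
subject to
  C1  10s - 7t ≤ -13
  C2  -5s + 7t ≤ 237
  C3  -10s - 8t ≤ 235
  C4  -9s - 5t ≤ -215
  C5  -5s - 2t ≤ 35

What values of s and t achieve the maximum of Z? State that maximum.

s = 224/5, t = 461/7, maximum Z = 14206/35

Extreme points and Z = 12s - 2t:
  (224/5, 461/7) → Z = 14206/35
  (1440/113, 2267/113) → Z = 12746/113
  (40/11, 401/11) → Z = -322/11

At the optimal vertex, 10s - 7t = -13 and -5s + 7t = 237.
Solving simultaneously gives s = 224/5, t = 461/7.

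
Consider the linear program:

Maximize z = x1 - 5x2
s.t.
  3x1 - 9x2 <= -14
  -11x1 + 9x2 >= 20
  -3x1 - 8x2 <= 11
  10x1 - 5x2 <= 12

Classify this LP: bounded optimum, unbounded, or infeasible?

Vertices and z = x1 - 5x2:
  (-3/4, 47/36) → z = -131/18
  (-211/51, 3/17) → z = -256/51
  (208/35, 332/35) → z = -1452/35
The feasible region has finitely many vertices and no improving ray; the maximum is -256/51 at (-211/51, 3/17).

bounded optimum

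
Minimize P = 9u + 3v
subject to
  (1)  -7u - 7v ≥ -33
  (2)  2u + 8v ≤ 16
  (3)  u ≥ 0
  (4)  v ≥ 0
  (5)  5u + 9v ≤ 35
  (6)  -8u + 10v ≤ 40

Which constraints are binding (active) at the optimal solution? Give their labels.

Extreme points and P = 9u + 3v:
  (76/21, 23/21) → P = 251/7
  (33/7, 0) → P = 297/7
  (0, 2) → P = 6
  (0, 0) → P = 0

The minimum is at (0, 0). Substituting into each constraint, equality holds for (3) and (4); the remaining constraints have slack.

(3) and (4)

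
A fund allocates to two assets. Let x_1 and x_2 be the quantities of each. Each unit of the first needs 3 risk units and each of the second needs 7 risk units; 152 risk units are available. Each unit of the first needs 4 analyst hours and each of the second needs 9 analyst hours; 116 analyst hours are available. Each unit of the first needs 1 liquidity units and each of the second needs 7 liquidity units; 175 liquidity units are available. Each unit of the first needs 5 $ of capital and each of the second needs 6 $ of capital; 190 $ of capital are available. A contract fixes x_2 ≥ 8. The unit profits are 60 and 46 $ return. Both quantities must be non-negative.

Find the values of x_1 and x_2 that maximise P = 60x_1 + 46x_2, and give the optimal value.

x_1 = 11, x_2 = 8, maximum P = 1028

Extreme points and P = 60x_1 + 46x_2:
  (0, 116/9) → P = 5336/9
  (0, 8) → P = 368
  (11, 8) → P = 1028

At the optimal vertex, 4x_1 + 9x_2 = 116 and x_2 = 8.
Solving simultaneously gives x_1 = 11, x_2 = 8.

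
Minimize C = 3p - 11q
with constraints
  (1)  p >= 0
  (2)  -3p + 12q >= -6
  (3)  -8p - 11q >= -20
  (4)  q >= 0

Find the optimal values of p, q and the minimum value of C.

Vertices and C = 3p - 11q:
  (0, 20/11) → C = -20
  (0, 0) → C = 0
  (102/43, 4/43) → C = 262/43
  (2, 0) → C = 6

p = 0, q = 20/11, minimum C = -20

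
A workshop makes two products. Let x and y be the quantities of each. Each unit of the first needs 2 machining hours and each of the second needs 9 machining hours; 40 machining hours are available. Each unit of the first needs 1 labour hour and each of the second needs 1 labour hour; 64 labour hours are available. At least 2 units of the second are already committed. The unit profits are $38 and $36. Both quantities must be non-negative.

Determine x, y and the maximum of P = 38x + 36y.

Extreme points and P = 38x + 36y:
  (0, 40/9) → P = 160
  (0, 2) → P = 72
  (11, 2) → P = 490

x = 11, y = 2, maximum P = 490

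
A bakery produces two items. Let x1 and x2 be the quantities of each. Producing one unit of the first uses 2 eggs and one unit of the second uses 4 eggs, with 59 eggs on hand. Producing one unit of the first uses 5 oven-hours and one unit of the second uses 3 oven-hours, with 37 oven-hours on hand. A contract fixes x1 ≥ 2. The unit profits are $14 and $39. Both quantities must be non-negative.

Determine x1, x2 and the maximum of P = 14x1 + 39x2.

x1 = 2, x2 = 9, maximum P = 379

Extreme points and P = 14x1 + 39x2:
  (37/5, 0) → P = 518/5
  (2, 0) → P = 28
  (2, 9) → P = 379

The binding constraints are 5x1 + 3x2 = 37 and x1 = 2.
Solving simultaneously gives x1 = 2, x2 = 9.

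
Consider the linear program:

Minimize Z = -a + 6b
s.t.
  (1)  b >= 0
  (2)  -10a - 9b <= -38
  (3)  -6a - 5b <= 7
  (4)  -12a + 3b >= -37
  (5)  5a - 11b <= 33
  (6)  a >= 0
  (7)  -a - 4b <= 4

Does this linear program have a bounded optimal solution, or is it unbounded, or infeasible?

bounded optimum

Feasible corners and Z = -a + 6b:
  (149/46, 43/69) → Z = 1/2
  (0, 38/9) → Z = 76/3
The feasible region has finitely many vertices and no improving ray; the minimum is 1/2 at (149/46, 43/69).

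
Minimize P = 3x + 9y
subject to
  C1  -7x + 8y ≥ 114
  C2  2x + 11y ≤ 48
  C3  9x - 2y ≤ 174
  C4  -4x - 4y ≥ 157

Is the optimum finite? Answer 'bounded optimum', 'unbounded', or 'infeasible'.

unbounded

From the feasible point (-428/15, -643/60), moving in the direction (-11, 2) keeps every constraint satisfied while P decreases without bound.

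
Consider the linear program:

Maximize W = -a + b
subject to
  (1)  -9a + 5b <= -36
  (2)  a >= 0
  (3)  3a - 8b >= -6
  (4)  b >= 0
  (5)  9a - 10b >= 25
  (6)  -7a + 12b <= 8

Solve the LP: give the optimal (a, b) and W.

Corner points and W = -a + b:
  (4, 0) → W = -4
  (47/9, 11/5) → W = -136/45
  (130/21, 43/14) → W = -131/42
The feasible region is unbounded (it extends along (8, 3), (1, 0)), but W strictly decreases along every unbounded feasible direction, so there is no improving ray and the maximum is attained at a vertex.

The binding constraints are -9a + 5b = -36 and 9a - 10b = 25.
Solving simultaneously gives a = 47/9, b = 11/5.

a = 47/9, b = 11/5, maximum W = -136/45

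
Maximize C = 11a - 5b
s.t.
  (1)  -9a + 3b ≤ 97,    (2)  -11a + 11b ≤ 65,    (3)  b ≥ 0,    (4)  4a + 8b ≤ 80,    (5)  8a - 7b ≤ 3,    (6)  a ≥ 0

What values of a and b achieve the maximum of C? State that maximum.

a = 146/23, b = 157/23, maximum C = 821/23

The optimum lies where 4a + 8b = 80 and 8a - 7b = 3.
Solving simultaneously gives a = 146/23, b = 157/23.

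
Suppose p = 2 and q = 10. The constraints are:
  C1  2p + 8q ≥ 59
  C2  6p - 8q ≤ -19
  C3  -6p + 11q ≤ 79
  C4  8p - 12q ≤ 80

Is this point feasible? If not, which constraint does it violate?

not feasible — violates C3

Constraint C3: -6p + 11q = 98, which is not ≤ 79. All other constraints are satisfied.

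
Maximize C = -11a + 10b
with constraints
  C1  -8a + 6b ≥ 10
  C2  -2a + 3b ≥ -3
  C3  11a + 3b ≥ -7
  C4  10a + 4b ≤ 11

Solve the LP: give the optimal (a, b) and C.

a = -61/14, b = 191/14, maximum C = 2581/14

Extreme points and C = -11a + 10b:
  (-4/5, 3/5) → C = 74/5
  (13/46, 47/23) → C = 797/46
  (-61/14, 191/14) → C = 2581/14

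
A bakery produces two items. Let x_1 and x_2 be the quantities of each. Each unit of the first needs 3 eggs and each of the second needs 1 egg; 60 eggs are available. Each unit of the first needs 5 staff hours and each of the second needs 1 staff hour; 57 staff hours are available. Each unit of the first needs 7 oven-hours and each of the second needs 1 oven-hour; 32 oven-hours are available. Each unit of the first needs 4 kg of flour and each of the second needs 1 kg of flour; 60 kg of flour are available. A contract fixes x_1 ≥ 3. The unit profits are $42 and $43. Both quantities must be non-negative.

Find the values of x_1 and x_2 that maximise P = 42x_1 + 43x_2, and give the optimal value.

x_1 = 3, x_2 = 11, maximum P = 599

Feasible corners and P = 42x_1 + 43x_2:
  (32/7, 0) → P = 192
  (3, 0) → P = 126
  (3, 11) → P = 599

The optimum lies where 7x_1 + x_2 = 32 and x_1 = 3.
Solving simultaneously gives x_1 = 3, x_2 = 11.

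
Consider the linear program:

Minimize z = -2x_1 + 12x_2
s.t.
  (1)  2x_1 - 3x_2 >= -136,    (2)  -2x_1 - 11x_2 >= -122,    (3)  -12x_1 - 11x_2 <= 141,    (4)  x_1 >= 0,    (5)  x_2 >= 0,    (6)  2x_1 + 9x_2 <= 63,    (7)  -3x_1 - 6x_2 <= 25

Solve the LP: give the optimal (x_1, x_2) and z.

At the optimal vertex, x_2 = 0 and 2x_1 + 9x_2 = 63.
Solving simultaneously gives x_1 = 63/2, x_2 = 0.

x_1 = 63/2, x_2 = 0, minimum z = -63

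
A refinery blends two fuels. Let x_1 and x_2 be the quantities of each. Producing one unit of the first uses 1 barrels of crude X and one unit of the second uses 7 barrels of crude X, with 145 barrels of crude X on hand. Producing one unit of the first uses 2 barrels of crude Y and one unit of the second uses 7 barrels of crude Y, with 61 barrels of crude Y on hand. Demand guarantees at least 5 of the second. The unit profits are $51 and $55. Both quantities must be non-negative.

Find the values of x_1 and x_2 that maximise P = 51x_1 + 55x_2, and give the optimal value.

Extreme points and P = 51x_1 + 55x_2:
  (0, 61/7) → P = 3355/7
  (0, 5) → P = 275
  (13, 5) → P = 938

At the optimal vertex, 2x_1 + 7x_2 = 61 and x_2 = 5.
Solving simultaneously gives x_1 = 13, x_2 = 5.

x_1 = 13, x_2 = 5, maximum P = 938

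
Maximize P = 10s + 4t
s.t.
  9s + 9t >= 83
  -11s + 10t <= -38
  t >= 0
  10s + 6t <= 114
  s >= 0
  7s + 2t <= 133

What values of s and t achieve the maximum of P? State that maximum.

The binding constraints are t = 0 and 10s + 6t = 114.
Solving simultaneously gives s = 57/5, t = 0.

s = 57/5, t = 0, maximum P = 114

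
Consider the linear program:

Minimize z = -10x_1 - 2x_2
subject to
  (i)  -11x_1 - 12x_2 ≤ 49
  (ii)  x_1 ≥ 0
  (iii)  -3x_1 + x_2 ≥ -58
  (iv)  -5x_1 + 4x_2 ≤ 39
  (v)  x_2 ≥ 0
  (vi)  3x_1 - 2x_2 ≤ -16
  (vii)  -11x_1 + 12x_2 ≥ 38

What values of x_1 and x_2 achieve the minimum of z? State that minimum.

x_1 = 7, x_2 = 37/2, minimum z = -107

Vertices and z = -10x_1 - 2x_2:
  (0, 39/4) → z = -39/2
  (0, 8) → z = -16
  (7, 37/2) → z = -107

The binding constraints are -5x_1 + 4x_2 = 39 and 3x_1 - 2x_2 = -16.
Solving simultaneously gives x_1 = 7, x_2 = 37/2.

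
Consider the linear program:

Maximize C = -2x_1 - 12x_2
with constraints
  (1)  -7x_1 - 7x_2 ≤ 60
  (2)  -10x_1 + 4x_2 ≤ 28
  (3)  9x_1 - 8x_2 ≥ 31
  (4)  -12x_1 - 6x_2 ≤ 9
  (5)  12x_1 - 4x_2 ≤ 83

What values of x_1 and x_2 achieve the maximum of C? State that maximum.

x_1 = 77/20, x_2 = -46/5, maximum C = 1027/10

Vertices and C = -2x_1 - 12x_2:
  (19/25, -151/50) → C = 868/25
  (9, 25/4) → C = -93
  (77/20, -46/5) → C = 1027/10

The binding constraints are -12x_1 - 6x_2 = 9 and 12x_1 - 4x_2 = 83.
Solving simultaneously gives x_1 = 77/20, x_2 = -46/5.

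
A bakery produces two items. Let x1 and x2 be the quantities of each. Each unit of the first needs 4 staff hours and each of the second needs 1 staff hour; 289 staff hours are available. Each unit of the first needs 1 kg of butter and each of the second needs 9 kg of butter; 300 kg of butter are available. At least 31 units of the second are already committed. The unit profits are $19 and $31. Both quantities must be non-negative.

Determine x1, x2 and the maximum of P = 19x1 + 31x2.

Extreme points and P = 19x1 + 31x2:
  (0, 100/3) → P = 3100/3
  (0, 31) → P = 961
  (21, 31) → P = 1360

x1 = 21, x2 = 31, maximum P = 1360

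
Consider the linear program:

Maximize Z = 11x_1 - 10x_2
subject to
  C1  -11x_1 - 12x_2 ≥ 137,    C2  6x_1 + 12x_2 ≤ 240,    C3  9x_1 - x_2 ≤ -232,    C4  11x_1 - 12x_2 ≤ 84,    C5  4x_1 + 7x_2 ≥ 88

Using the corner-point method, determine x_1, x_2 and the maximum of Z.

x_1 = -2015/29, x_2 = 1516/29, maximum Z = -37325/29

Vertices and Z = 11x_1 - 10x_2:
  (-377/5, 577/10) → Z = -7032/5
  (-2015/29, 1516/29) → Z = -37325/29
  (-104, 72) → Z = -1864

The binding constraints are -11x_1 - 12x_2 = 137 and 4x_1 + 7x_2 = 88.
Solving simultaneously gives x_1 = -2015/29, x_2 = 1516/29.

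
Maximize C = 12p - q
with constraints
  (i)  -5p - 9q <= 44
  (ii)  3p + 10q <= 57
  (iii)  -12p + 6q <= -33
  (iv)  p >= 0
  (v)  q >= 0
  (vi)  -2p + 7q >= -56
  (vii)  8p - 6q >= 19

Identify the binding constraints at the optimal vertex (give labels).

Vertices and C = 12p - q:
  (19, 0) → C = 228
  (38/7, 57/14) → C = 855/14
  (11/4, 0) → C = 33
  (7/2, 3/2) → C = 81/2

The maximum is at (19, 0). Substituting into each constraint, equality holds for (ii) and (v); the remaining constraints have slack.

(ii) and (v)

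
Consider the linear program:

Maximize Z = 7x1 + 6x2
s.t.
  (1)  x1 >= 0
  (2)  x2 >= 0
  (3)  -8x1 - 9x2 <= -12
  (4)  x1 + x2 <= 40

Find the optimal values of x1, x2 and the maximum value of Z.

x1 = 40, x2 = 0, maximum Z = 280

Extreme points and Z = 7x1 + 6x2:
  (0, 4/3) → Z = 8
  (0, 40) → Z = 240
  (3/2, 0) → Z = 21/2
  (40, 0) → Z = 280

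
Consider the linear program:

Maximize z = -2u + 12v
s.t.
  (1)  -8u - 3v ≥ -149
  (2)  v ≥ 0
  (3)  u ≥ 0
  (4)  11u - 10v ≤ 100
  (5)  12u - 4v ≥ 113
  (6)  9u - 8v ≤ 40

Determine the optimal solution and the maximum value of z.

Feasible corners and z = -2u + 12v:
  (55/4, 13) → z = 257/2
  (1312/91, 1021/91) → z = 9628/91
  (62/5, 179/20) → z = 413/5

u = 55/4, v = 13, maximum z = 257/2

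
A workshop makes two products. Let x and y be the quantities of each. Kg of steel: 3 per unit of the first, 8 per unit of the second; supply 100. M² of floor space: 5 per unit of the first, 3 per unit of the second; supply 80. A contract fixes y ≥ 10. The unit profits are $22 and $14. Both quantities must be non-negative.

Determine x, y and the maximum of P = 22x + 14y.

x = 20/3, y = 10, maximum P = 860/3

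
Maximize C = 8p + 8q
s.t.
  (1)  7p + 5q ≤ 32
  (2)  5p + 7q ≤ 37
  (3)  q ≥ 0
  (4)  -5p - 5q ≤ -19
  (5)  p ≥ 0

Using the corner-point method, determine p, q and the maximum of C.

p = 13/8, q = 33/8, maximum C = 46

Corner points and C = 8p + 8q:
  (13/8, 33/8) → C = 46
  (32/7, 0) → C = 256/7
  (0, 37/7) → C = 296/7
  (19/5, 0) → C = 152/5
  (0, 19/5) → C = 152/5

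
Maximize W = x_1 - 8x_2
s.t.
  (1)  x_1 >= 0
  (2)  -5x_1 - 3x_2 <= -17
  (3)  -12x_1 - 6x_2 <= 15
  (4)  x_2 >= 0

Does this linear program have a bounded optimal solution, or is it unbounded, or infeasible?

From the feasible point (0, 17/3), moving in the direction (1, 0) keeps every constraint satisfied while W increases without bound.

unbounded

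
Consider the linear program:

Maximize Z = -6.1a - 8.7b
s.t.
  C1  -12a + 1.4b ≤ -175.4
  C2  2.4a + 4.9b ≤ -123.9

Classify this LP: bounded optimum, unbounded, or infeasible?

unbounded

From the feasible point (1225/111, -7949/259), moving in the direction (-1.4, -12) keeps every constraint satisfied while Z increases without bound.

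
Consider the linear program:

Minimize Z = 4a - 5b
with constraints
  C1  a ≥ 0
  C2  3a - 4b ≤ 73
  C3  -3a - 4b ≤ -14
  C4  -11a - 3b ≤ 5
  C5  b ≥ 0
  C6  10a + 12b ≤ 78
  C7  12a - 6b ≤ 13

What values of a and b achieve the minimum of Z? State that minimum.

Corner points and Z = 4a - 5b:
  (0, 7/2) → Z = -35/2
  (0, 13/2) → Z = -65/2
  (68/33, 43/22) → Z = -101/66
  (52/17, 403/102) → Z = -767/102

The binding constraints are a = 0 and 10a + 12b = 78.
Solving simultaneously gives a = 0, b = 13/2.

a = 0, b = 13/2, minimum Z = -65/2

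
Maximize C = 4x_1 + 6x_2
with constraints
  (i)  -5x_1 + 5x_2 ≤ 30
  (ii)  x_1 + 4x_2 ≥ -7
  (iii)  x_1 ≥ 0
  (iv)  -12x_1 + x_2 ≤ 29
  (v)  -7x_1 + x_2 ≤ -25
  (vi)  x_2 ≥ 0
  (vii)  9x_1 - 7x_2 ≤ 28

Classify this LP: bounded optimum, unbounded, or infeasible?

bounded optimum

Vertices and C = 4x_1 + 6x_2:
  (31/6, 67/6) → C = 263/3
  (35, 41) → C = 386
  (147/40, 29/40) → C = 381/20
The feasible region has finitely many vertices and no improving ray; the maximum is 386 at (35, 41).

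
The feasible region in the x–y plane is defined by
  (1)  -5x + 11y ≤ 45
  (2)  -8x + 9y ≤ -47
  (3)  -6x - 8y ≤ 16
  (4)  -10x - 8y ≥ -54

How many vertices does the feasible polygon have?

Intersecting each pair of boundary lines and keeping only the points that satisfy every inequality leaves:
  (116/59, -205/59)
  (431/77, -19/77)
  (35/2, -121/8)

3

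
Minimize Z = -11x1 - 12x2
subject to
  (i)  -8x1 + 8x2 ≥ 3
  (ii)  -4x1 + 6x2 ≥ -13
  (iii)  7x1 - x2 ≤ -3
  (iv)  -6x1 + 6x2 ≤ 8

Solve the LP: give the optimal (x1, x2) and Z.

x1 = -5/18, x2 = 19/18, minimum Z = -173/18

Corner points and Z = -11x1 - 12x2:
  (-61/8, -29/4) → Z = 1367/8
  (-7/16, -1/16) → Z = 89/16
  (-21/2, -55/6) → Z = 451/2
  (-5/18, 19/18) → Z = -173/18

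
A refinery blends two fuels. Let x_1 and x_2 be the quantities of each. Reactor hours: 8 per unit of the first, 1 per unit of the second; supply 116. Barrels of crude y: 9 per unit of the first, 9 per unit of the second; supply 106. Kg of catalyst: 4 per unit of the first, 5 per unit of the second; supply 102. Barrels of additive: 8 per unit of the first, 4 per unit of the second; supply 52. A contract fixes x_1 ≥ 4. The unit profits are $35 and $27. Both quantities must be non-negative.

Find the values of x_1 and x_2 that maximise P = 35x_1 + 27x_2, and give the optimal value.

x_1 = 4, x_2 = 5, maximum P = 275

Feasible corners and P = 35x_1 + 27x_2:
  (13/2, 0) → P = 455/2
  (4, 0) → P = 140
  (4, 5) → P = 275

The binding constraints are 8x_1 + 4x_2 = 52 and x_1 = 4.
Solving simultaneously gives x_1 = 4, x_2 = 5.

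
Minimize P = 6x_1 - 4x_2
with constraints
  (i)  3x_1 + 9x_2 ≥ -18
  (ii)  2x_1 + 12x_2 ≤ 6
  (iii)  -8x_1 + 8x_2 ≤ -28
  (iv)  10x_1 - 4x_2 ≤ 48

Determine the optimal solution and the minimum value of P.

x_1 = 9/8, x_2 = -19/8, minimum P = 65/4

Corner points and P = 6x_1 - 4x_2:
  (9/8, -19/8) → P = 65/4
  (60/17, -54/17) → P = 576/17
  (24/7, -1/14) → P = 146/7
  (75/16, -9/32) → P = 117/4

The binding constraints are 3x_1 + 9x_2 = -18 and -8x_1 + 8x_2 = -28.
Solving simultaneously gives x_1 = 9/8, x_2 = -19/8.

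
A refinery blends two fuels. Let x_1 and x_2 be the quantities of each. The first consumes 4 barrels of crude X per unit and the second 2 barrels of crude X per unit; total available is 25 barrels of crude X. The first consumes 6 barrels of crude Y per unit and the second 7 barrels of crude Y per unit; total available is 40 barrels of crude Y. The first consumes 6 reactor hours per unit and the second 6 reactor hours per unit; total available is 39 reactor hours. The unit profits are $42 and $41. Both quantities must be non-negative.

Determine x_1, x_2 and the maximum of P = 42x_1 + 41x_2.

Extreme points and P = 42x_1 + 41x_2:
  (0, 0) → P = 0
  (0, 40/7) → P = 1640/7
  (25/4, 0) → P = 525/2
  (6, 1/2) → P = 545/2
  (11/2, 1) → P = 272

The optimum lies where 4x_1 + 2x_2 = 25 and 6x_1 + 6x_2 = 39.
Solving simultaneously gives x_1 = 6, x_2 = 1/2.

x_1 = 6, x_2 = 1/2, maximum P = 545/2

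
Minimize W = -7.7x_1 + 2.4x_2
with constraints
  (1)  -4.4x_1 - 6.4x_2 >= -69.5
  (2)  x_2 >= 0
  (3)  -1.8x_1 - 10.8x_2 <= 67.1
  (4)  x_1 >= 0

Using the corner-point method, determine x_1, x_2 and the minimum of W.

x_1 = 695/44, x_2 = 0, minimum W = -973/8

Feasible corners and W = -7.7x_1 + 2.4x_2:
  (695/44, 0) → W = -973/8
  (0, 695/64) → W = 417/16
  (0, 0) → W = 0

At the optimal vertex, -4.4x_1 - 6.4x_2 = -69.5 and x_2 = 0.
Solving simultaneously gives x_1 = 695/44, x_2 = 0.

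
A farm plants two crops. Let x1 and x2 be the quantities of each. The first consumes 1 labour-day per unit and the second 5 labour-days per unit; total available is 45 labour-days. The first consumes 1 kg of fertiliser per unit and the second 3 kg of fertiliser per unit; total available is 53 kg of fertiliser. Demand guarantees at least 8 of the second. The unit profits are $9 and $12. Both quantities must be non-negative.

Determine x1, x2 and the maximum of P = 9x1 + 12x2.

Corner points and P = 9x1 + 12x2:
  (0, 9) → P = 108
  (0, 8) → P = 96
  (5, 8) → P = 141

At the optimal vertex, x1 + 5x2 = 45 and x2 = 8.
Solving simultaneously gives x1 = 5, x2 = 8.

x1 = 5, x2 = 8, maximum P = 141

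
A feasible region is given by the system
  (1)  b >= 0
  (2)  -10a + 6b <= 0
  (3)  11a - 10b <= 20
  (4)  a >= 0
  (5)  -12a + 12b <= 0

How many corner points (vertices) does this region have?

3

The feasible vertices (each the meet of two boundaries and inside every other half-plane) are:
  (0, 0)
  (20/11, 0)
  (20, 20)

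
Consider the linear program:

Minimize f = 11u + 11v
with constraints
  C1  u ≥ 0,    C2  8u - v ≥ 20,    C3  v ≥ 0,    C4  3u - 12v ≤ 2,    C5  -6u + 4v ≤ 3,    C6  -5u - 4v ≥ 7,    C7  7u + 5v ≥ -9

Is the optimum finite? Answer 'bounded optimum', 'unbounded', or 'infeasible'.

The boundaries 8u - v = 20 and 3u - 12v = 2 meet at (238/93, 44/93), but that point violates -5u - 4v ≥ 7. Every candidate vertex is excluded by some other constraint, so the feasible region is empty.

infeasible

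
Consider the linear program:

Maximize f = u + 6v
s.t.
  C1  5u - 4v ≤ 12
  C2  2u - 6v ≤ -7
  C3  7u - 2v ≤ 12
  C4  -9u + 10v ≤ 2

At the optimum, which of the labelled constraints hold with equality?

C3 and C4

Feasible corners and f = u + 6v:
  (43/19, 73/38) → f = 262/19
  (29/17, 59/34) → f = 206/17
  (31/13, 61/26) → f = 214/13

The maximum is at (31/13, 61/26). Substituting into each constraint, equality holds for C3 and C4; the remaining constraints have slack.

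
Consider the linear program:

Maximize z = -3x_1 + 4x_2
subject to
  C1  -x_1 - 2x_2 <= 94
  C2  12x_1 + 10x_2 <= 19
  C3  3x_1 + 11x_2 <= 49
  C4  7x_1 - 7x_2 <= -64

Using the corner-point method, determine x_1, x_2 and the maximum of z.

Corner points and z = -3x_1 + 4x_2:
  (-1132/5, 331/5) → z = 944
  (-262/7, -198/7) → z = -6/7
  (-361/98, 535/98) → z = 3223/98

At the optimal vertex, -x_1 - 2x_2 = 94 and 3x_1 + 11x_2 = 49.
Solving simultaneously gives x_1 = -1132/5, x_2 = 331/5.

x_1 = -1132/5, x_2 = 331/5, maximum z = 944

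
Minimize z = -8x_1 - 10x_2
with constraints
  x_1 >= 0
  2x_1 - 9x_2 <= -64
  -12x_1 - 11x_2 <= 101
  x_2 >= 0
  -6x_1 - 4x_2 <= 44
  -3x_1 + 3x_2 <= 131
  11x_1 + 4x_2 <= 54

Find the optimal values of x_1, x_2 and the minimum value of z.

The optimum lies where x_1 = 0 and 11x_1 + 4x_2 = 54.
Solving simultaneously gives x_1 = 0, x_2 = 27/2.

x_1 = 0, x_2 = 27/2, minimum z = -135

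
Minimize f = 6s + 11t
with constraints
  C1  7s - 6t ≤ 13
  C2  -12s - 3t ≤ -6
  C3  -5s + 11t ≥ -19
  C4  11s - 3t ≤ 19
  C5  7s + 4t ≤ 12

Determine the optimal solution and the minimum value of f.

s = 25/31, t = -38/31, minimum f = -268/31

Corner points and f = 6s + 11t:
  (25/31, -38/31) → f = -268/31
  (5/3, -2/9) → f = 68/9
  (-4/9, 34/9) → f = 350/9
  (112/65, -1/65) → f = 661/65

The optimum lies where 7s - 6t = 13 and -12s - 3t = -6.
Solving simultaneously gives s = 25/31, t = -38/31.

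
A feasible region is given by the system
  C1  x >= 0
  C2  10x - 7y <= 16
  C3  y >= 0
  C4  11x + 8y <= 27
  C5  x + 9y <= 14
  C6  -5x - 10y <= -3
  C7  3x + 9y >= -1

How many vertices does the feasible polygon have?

Intersecting each pair of boundary lines and keeping only the points that satisfy every inequality leaves:
  (0, 14/9)
  (0, 3/10)
  (8/5, 0)
  (317/157, 94/157)
  (3/5, 0)
  (131/91, 127/91)

6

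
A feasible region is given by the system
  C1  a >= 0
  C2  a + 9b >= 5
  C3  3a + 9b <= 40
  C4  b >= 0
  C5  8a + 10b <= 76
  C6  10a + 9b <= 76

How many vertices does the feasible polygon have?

5

Of the 15 pairwise boundary intersections, those satisfying every inequality are:
  (0, 5/9)
  (0, 40/9)
  (5, 0)
  (36/7, 172/63)
  (38/5, 0)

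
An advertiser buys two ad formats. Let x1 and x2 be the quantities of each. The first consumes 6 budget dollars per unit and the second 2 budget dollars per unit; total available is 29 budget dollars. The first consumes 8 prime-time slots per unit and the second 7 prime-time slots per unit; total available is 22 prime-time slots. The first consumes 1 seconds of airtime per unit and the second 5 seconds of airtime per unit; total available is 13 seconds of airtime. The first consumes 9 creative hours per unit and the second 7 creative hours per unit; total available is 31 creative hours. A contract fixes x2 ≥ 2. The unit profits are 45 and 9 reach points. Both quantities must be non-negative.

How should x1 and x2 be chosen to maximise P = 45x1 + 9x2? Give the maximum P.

x1 = 1, x2 = 2, maximum P = 63

Feasible corners and P = 45x1 + 9x2:
  (0, 13/5) → P = 117/5
  (0, 2) → P = 18
  (19/33, 82/33) → P = 531/11
  (1, 2) → P = 63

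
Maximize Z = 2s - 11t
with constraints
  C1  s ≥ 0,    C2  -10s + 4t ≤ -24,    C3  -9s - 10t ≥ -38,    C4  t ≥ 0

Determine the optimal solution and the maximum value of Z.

s = 38/9, t = 0, maximum Z = 76/9

The optimum lies where -9s - 10t = -38 and t = 0.
Solving simultaneously gives s = 38/9, t = 0.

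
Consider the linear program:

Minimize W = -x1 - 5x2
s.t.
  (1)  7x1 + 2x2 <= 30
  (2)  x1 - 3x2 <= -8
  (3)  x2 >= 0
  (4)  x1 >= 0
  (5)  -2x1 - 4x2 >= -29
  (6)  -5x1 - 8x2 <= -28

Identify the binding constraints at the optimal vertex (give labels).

Corner points and W = -x1 - 5x2:
  (74/23, 86/23) → W = -504/23
  (31/12, 143/24) → W = -259/8
  (20/23, 68/23) → W = -360/23
  (0, 29/4) → W = -145/4
  (0, 7/2) → W = -35/2

The minimum is at (0, 29/4). Substituting into each constraint, equality holds for (4) and (5); the remaining constraints have slack.

(4) and (5)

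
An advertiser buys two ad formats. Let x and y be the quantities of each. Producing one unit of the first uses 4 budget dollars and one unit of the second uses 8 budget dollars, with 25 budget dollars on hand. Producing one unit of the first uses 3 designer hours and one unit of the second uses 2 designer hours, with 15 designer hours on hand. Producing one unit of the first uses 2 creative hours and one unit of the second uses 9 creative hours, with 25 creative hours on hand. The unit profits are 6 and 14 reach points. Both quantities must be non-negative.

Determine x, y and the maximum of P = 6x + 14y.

Vertices and P = 6x + 14y:
  (0, 0) → P = 0
  (0, 25/9) → P = 350/9
  (5, 0) → P = 30
  (35/8, 15/16) → P = 315/8
  (5/4, 5/2) → P = 85/2

The binding constraints are 4x + 8y = 25 and 2x + 9y = 25.
Solving simultaneously gives x = 5/4, y = 5/2.

x = 5/4, y = 5/2, maximum P = 85/2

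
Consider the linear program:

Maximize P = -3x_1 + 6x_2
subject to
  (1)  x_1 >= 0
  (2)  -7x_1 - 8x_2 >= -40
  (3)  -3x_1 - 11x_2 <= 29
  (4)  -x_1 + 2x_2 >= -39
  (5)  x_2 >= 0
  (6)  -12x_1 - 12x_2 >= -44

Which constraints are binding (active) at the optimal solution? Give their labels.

Vertices and P = -3x_1 + 6x_2:
  (0, 0) → P = 0
  (0, 11/3) → P = 22
  (11/3, 0) → P = -11

The maximum is at (0, 11/3). Substituting into each constraint, equality holds for (1) and (6); the remaining constraints have slack.

(1) and (6)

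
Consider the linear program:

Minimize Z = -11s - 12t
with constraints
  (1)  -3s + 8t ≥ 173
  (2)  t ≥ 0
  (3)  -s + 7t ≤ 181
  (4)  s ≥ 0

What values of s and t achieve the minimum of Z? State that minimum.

Feasible corners and Z = -11s - 12t:
  (237/13, 370/13) → Z = -7047/13
  (0, 173/8) → Z = -519/2
  (0, 181/7) → Z = -2172/7

The optimum lies where -3s + 8t = 173 and -s + 7t = 181.
Solving simultaneously gives s = 237/13, t = 370/13.

s = 237/13, t = 370/13, minimum Z = -7047/13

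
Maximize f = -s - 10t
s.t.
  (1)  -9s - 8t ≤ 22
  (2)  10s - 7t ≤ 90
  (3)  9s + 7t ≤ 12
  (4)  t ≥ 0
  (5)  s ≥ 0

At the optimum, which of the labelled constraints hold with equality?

(4) and (5)

Vertices and f = -s - 10t:
  (4/3, 0) → f = -4/3
  (0, 12/7) → f = -120/7
  (0, 0) → f = 0

The maximum is at (0, 0). Substituting into each constraint, equality holds for (4) and (5); the remaining constraints have slack.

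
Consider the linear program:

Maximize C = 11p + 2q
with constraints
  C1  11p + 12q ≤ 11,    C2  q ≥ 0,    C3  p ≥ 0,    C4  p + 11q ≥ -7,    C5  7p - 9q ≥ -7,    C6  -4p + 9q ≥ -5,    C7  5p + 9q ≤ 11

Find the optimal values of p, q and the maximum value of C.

Corner points and C = 11p + 2q:
  (1, 0) → C = 11
  (5/61, 154/183) → C = 473/183
  (0, 0) → C = 0
  (0, 7/9) → C = 14/9

The optimum lies where 11p + 12q = 11 and q = 0.
Solving simultaneously gives p = 1, q = 0.

p = 1, q = 0, maximum C = 11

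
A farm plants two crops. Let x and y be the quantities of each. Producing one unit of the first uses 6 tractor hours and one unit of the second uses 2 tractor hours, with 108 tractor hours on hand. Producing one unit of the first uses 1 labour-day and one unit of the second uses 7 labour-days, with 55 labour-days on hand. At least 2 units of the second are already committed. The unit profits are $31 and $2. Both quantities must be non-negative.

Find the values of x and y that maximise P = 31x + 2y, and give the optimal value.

Feasible corners and P = 31x + 2y:
  (0, 55/7) → P = 110/7
  (0, 2) → P = 4
  (323/20, 111/20) → P = 2047/4
  (52/3, 2) → P = 1624/3

The optimum lies where 6x + 2y = 108 and y = 2.
Solving simultaneously gives x = 52/3, y = 2.

x = 52/3, y = 2, maximum P = 1624/3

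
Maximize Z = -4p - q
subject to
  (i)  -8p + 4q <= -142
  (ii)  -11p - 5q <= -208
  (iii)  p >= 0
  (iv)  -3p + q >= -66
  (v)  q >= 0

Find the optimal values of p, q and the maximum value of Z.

p = 257/14, q = 17/14, maximum Z = -1045/14

Extreme points and Z = -4p - q:
  (257/14, 17/14) → Z = -1045/14
  (61/2, 51/2) → Z = -295/2
  (208/11, 0) → Z = -832/11
  (22, 0) → Z = -88

The optimum lies where -8p + 4q = -142 and -11p - 5q = -208.
Solving simultaneously gives p = 257/14, q = 17/14.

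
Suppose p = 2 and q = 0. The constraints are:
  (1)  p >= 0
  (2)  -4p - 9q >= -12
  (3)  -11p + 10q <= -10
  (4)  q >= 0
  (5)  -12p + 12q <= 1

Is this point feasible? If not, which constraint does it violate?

feasible

(1): 2 ≥ 0 ✓
(2): -8 ≥ -12 ✓
(3): -22 ≤ -10 ✓
(4): 0 ≥ 0 ✓
(5): -24 ≤ 1 ✓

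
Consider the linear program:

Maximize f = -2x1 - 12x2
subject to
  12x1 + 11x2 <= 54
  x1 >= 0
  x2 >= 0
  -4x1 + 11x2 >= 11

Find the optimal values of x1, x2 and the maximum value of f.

Corner points and f = -2x1 - 12x2:
  (0, 54/11) → f = -648/11
  (43/16, 87/44) → f = -2561/88
  (0, 1) → f = -12

The binding constraints are x1 = 0 and -4x1 + 11x2 = 11.
Solving simultaneously gives x1 = 0, x2 = 1.

x1 = 0, x2 = 1, maximum f = -12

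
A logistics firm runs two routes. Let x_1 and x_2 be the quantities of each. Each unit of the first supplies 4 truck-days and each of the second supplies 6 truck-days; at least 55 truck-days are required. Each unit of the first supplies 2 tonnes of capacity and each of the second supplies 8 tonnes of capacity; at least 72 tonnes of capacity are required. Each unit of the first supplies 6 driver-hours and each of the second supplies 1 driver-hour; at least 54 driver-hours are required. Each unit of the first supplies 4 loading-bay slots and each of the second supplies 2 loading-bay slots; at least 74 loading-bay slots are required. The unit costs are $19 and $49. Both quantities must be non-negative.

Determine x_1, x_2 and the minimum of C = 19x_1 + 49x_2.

Extreme points and C = 19x_1 + 49x_2:
  (0, 54) → C = 2646
  (36, 0) → C = 684
  (16, 5) → C = 549
  (17/4, 57/2) → C = 5909/4
The feasible region is unbounded (it extends along (0, 1), (1, 0)), but C strictly increases along every unbounded feasible direction, so there is no improving ray and the minimum is attained at a vertex.

x_1 = 16, x_2 = 5, minimum C = 549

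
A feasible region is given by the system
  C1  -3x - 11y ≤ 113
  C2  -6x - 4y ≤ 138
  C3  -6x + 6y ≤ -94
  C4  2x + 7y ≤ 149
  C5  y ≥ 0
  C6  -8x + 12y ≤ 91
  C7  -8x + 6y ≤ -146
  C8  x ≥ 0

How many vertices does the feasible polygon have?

Pairwise boundary intersections that survive every other constraint:
  (776/27, 353/27)
  (26, 31/3)
  (149/2, 0)
  (73/4, 0)

4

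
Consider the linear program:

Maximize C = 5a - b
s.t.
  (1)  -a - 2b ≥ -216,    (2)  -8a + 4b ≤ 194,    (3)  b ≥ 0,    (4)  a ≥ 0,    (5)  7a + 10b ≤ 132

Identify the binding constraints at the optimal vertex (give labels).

(3) and (5)

Vertices and C = 5a - b:
  (0, 0) → C = 0
  (132/7, 0) → C = 660/7
  (0, 66/5) → C = -66/5

The maximum is at (132/7, 0). Substituting into each constraint, equality holds for (3) and (5); the remaining constraints have slack.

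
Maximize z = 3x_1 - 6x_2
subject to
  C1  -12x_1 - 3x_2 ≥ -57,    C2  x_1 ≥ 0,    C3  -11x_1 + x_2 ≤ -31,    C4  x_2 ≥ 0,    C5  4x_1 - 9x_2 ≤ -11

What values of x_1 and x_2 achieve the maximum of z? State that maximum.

Extreme points and z = 3x_1 - 6x_2:
  (10/3, 17/3) → z = -24
  (4, 3) → z = -6
  (58/19, 49/19) → z = -120/19

The optimum lies where -12x_1 - 3x_2 = -57 and 4x_1 - 9x_2 = -11.
Solving simultaneously gives x_1 = 4, x_2 = 3.

x_1 = 4, x_2 = 3, maximum z = -6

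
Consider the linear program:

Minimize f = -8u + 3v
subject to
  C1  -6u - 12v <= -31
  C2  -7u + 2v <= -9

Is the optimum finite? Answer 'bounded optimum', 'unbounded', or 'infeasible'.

From the feasible point (85/48, 163/96), moving in the direction (12, -6) keeps every constraint satisfied while f decreases without bound.

unbounded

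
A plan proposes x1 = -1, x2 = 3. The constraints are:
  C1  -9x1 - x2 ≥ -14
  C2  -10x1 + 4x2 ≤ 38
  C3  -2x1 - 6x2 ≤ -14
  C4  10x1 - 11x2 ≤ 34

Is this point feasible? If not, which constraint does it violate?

feasible

C1: 6 ≥ -14 ✓
C2: 22 ≤ 38 ✓
C3: -16 ≤ -14 ✓
C4: -43 ≤ 34 ✓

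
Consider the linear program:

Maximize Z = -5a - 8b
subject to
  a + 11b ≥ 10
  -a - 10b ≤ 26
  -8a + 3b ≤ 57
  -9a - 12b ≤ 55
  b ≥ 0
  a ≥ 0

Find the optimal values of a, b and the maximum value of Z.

Feasible corners and Z = -5a - 8b:
  (10, 0) → Z = -50
  (0, 10/11) → Z = -80/11
  (0, 19) → Z = -152
The feasible region is unbounded (it extends along (3, 8), (1, 0)), but Z strictly decreases along every unbounded feasible direction, so there is no improving ray and the maximum is attained at a vertex.

a = 0, b = 10/11, maximum Z = -80/11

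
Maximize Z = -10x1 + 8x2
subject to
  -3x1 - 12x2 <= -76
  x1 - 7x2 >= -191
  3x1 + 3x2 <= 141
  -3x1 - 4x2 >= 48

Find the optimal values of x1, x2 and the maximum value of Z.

x1 = -160/3, x2 = 59/3, maximum Z = 2072/3

Corner points and Z = -10x1 + 8x2:
  (-160/3, 59/3) → Z = 2072/3
  (-110/3, 31/2) → Z = 1472/3
  (-44, 21) → Z = 608

At the optimal vertex, -3x1 - 12x2 = -76 and x1 - 7x2 = -191.
Solving simultaneously gives x1 = -160/3, x2 = 59/3.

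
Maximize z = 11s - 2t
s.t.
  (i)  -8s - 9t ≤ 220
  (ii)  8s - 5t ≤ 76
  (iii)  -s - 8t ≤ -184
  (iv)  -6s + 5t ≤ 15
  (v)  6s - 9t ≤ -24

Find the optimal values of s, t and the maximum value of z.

Extreme points and z = 11s - 2t:
  (1528/69, 1396/69) → z = 4672/23
  (91/2, 288/5) → z = 3853/10
  (800/53, 1119/53) → z = 6562/53

At the optimal vertex, 8s - 5t = 76 and -6s + 5t = 15.
Solving simultaneously gives s = 91/2, t = 288/5.

s = 91/2, t = 288/5, maximum z = 3853/10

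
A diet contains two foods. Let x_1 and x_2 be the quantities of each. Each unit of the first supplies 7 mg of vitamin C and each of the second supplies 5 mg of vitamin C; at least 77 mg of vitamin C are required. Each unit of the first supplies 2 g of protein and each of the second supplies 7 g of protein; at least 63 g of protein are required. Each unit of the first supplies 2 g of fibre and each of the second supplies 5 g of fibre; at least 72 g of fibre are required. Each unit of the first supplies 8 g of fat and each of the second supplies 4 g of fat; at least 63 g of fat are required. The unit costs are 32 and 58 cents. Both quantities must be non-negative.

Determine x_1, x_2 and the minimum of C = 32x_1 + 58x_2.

x_1 = 1, x_2 = 14, minimum C = 844

Vertices and C = 32x_1 + 58x_2:
  (0, 63/4) → C = 1827/2
  (36, 0) → C = 1152
  (1, 14) → C = 844
  (7/12, 175/12) → C = 1729/2
The feasible region is unbounded (it extends along (0, 1), (1, 0)), but C strictly increases along every unbounded feasible direction, so there is no improving ray and the minimum is attained at a vertex.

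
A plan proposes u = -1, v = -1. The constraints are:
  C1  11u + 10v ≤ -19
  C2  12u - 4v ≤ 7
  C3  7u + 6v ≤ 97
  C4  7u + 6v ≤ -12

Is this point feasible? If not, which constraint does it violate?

C1: -21 ≤ -19 ✓
C2: -8 ≤ 7 ✓
C3: -13 ≤ 97 ✓
C4: -13 ≤ -12 ✓

feasible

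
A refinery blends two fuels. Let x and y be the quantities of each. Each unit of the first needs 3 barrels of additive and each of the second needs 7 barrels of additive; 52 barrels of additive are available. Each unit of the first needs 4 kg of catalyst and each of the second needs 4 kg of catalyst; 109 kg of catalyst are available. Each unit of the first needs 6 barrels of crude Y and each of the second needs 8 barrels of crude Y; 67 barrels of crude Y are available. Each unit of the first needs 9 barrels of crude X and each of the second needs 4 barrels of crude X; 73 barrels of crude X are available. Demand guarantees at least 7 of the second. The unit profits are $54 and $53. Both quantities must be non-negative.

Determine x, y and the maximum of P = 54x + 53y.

x = 1, y = 7, maximum P = 425

Vertices and P = 54x + 53y:
  (0, 52/7) → P = 2756/7
  (0, 7) → P = 371
  (1, 7) → P = 425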